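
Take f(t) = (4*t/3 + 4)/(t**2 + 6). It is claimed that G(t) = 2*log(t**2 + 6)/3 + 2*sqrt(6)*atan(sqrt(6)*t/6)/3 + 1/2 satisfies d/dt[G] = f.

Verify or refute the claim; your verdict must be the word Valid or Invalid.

d/dt[G] = (4*t + 12)/(3*t**2 + 18)
This equals f(t) exactly, so the claim holds.

Valid - the claim checks out under differentiation.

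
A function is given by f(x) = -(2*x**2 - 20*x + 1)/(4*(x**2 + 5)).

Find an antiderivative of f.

An antiderivative is F(x) = (-10*x + 50*log(x**2 + 5) + 9*sqrt(5)*atan(sqrt(5)*x/5))/20.

Any candidate F(x) must reproduce f(x) exactly when differentiated.
Check: d/dx[(-10*x + 50*log(x**2 + 5) + 9*sqrt(5)*atan(sqrt(5)*x/5))/20] = (-2*x**2 + 20*x - 1)/(4*x**2 + 20), which equals f(x).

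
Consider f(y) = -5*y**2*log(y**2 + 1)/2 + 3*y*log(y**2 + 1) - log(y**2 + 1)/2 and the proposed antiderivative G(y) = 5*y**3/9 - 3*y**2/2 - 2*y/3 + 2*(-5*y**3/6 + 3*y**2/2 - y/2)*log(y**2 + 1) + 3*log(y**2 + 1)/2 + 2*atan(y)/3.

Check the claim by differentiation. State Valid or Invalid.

d/dy[G] = (-15*y**4*log(y**2 + 1) - 5*y**4 + 18*y**3*log(y**2 + 1) + 9*y**3 - 18*y**2*log(y**2 + 1) - 3*y**2 + 18*y*log(y**2 + 1) - 3*log(y**2 + 1))/(3*y**2 + 3)
d/dy[G] - f(y) = (-15*y**4*log(y**2 + 1) - 10*y**4 + 18*y**3*log(y**2 + 1) + 18*y**3 - 18*y**2*log(y**2 + 1) - 6*y**2 + 18*y*log(y**2 + 1) - 3*log(y**2 + 1))/(6*y**2 + 6) != 0.

Invalid: d/dy[G] - f = (-15*y**4*log(y**2 + 1) - 10*y**4 + 18*y**3*log(y**2 + 1) + 18*y**3 - 18*y**2*log(y**2 + 1) - 6*y**2 + 18*y*log(y**2 + 1) - 3*log(y**2 + 1))/(6*y**2 + 6), which is not 0.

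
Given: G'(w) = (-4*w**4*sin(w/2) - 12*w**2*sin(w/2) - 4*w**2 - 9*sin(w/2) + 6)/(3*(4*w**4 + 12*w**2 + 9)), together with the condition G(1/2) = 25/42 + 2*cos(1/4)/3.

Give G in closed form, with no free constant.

A first test for any G(w): its w-derivative must equal the given G'(w).
A general antiderivative is 2*w/(3*(2*w**2 + 3)) + 2*cos(w/2)/3 + C.
The condition gives C = 25/42 + 2*cos(1/4)/3 - (2/21 + 2*cos(1/4)/3) = 1/2.
So G(w) = (8*w**2*cos(w/2) + 6*w**2 + 4*w + 12*cos(w/2) + 9)/(12*w**2 + 18).
Check: d/dw[(8*w**2*cos(w/2) + 6*w**2 + 4*w + 12*cos(w/2) + 9)/(12*w**2 + 18)] = (-4*w**4*sin(w/2) - 12*w**2*sin(w/2) - 4*w**2 - 9*sin(w/2) + 6)/(12*w**4 + 36*w**2 + 27), which equals G'(w).

G(w) = (8*w**2*cos(w/2) + 6*w**2 + 4*w + 12*cos(w/2) + 9)/(12*w**2 + 18)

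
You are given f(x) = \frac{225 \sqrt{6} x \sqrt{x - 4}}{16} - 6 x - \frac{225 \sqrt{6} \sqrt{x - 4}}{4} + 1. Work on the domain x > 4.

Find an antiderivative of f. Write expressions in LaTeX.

An antiderivative is F(x) = \frac{45 x^{2} \sqrt{\frac{3 x}{2} - 6}}{4} - 3 x^{2} - 90 x \sqrt{\frac{3 x}{2} - 6} + x + 180 \sqrt{\frac{3 x}{2} - 6}.

Integrate term by term and add the pieces.
Check: d/dx[\frac{45 x^{2} \sqrt{\frac{3 x}{2} - 6}}{4} - 3 x^{2} - 90 x \sqrt{\frac{3 x}{2} - 6} + x + 180 \sqrt{\frac{3 x}{2} - 6}] = \frac{\sqrt{2} \left(225 \sqrt{3} x^{2} - 48 \sqrt{2} x \sqrt{x - 4} - 1800 \sqrt{3} x + 8 \sqrt{2} \sqrt{x - 4} + 3600 \sqrt{3}\right)}{16 \sqrt{x - 4}}, which equals f(x).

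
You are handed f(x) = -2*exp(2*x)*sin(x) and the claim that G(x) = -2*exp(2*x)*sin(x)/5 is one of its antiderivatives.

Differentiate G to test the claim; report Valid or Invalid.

d/dx[G] = -4*exp(2*x)*sin(x)/5 - 2*exp(2*x)*cos(x)/5
d/dx[G] - f(x) = 6*exp(2*x)*sin(x)/5 - 2*exp(2*x)*cos(x)/5 != 0.

Invalid: d/dx[G] - f = 6*exp(2*x)*sin(x)/5 - 2*exp(2*x)*cos(x)/5, which is not 0.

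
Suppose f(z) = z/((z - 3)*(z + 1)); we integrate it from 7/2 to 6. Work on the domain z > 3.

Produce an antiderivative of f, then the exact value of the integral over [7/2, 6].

Antiderivative: F(z) = (3*log(z - 3) + log(z + 1))/4; value = -log(9/2)/4 + log(7)/4 + 3*log(2)/4 + 3*log(3)/4

Factor the denominator ((z - 3)*(z + 1)) and decompose: f = 1/(4*(z + 1)) + 3/(4*(z - 3)); each piece integrates to a log, atan, or power term.
F(z) = (3*log(z - 3) + log(z + 1))/4 is an antiderivative of f.
Check: d/dz[(3*log(z - 3) + log(z + 1))/4] = z/(z**2 - 2*z - 3), which equals f(z).
F(6) = log(7)/4 + 3*log(3)/4; F(7/2) = -3*log(2)/4 + log(9/2)/4.
Integral = F(6) - F(7/2) = -log(9/2)/4 + log(7)/4 + 3*log(2)/4 + 3*log(3)/4.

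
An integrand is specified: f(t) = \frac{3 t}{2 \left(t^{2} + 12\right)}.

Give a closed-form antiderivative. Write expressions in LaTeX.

An antiderivative is F(t) = \frac{3 \log{\left(\frac{t^{2}}{2} + 6 \right)}}{4}.

The substitution u = \frac{t^{2}}{2} + 6 works: f is exactly (dF/du)*(du/dt) for that inner function.
Check: d/dt[\frac{3 \log{\left(\frac{t^{2}}{2} + 6 \right)}}{4}] = \frac{3 t}{2 t^{2} + 24}, which equals f(t).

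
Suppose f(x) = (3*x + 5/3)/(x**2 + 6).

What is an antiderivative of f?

Recover f(x) by differentiating a candidate F(x); any mismatch rules it out.
Check: d/dx[3*log(x**2 + 6)/2 + 5*sqrt(6)*atan(sqrt(6)*x/6)/18] = (9*x + 5)/(3*x**2 + 18), which equals f(x).

An antiderivative is F(x) = 3*log(x**2 + 6)/2 + 5*sqrt(6)*atan(sqrt(6)*x/6)/18.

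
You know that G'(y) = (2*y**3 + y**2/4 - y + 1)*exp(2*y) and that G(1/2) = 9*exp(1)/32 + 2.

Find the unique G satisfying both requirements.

G(y) = (16*y**3*exp(2*y) - 22*y**2*exp(2*y) + 14*y*exp(2*y) + exp(2*y) + 32)/16

G'(y) has the shape u'v + uv' for u = y**3 - 11*y**2/8 + 7*y/8 + 1/16 and v = exp(2*y) — it is the derivative of the product u*v.
A general antiderivative is (16*y**3 - 22*y**2 + 14*y + 1)*exp(2*y)/16 + C.
The condition gives C = 9*exp(1)/32 + 2 - (9*exp(1)/32) = 2.
So G(y) = (16*y**3*exp(2*y) - 22*y**2*exp(2*y) + 14*y*exp(2*y) + exp(2*y) + 32)/16.
Check: d/dy[(16*y**3*exp(2*y) - 22*y**2*exp(2*y) + 14*y*exp(2*y) + exp(2*y) + 32)/16] = 2*y**3*exp(2*y) + y**2*exp(2*y)/4 - y*exp(2*y) + exp(2*y), which equals G'(y).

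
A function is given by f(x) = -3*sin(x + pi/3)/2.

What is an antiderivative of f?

A first test for any F(x): its x-derivative must equal f(x) identically.
Check: d/dx[3*cos(x + pi/3)/2] = -3*sin(x + pi/3)/2 = f(x).

An antiderivative is F(x) = 3*cos(x + pi/3)/2.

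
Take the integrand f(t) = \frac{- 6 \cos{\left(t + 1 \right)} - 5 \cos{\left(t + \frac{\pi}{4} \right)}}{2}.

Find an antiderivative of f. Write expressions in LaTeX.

An antiderivative is F(t) = - 3 \sin{\left(t + 1 \right)} - \frac{5 \sin{\left(t + \frac{\pi}{4} \right)}}{2}.

An antiderivative F(t) passes only if d/dt[F] lands on f(t) exactly.
Check: d/dt[- 3 \sin{\left(t + 1 \right)} - \frac{5 \sin{\left(t + \frac{\pi}{4} \right)}}{2}] = - 3 \cos{\left(t + 1 \right)} - \frac{5 \cos{\left(t + \frac{\pi}{4} \right)}}{2}, which equals f(t).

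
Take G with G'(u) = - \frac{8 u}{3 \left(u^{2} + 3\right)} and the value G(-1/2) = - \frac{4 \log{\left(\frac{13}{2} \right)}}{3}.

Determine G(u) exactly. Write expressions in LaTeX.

G(u) = - \frac{4 \log{\left(2 u^{2} + 6 \right)}}{3}

The substitution w = 2 u^{2} + 6 works: G'(u) is exactly (dG/dw)*(dw/du) for that inner function.
A general antiderivative is - \frac{4 \log{\left(2 u^{2} + 6 \right)}}{3} + C.
The condition gives C = - \frac{4 \log{\left(\frac{13}{2} \right)}}{3} - (- \frac{4 \log{\left(\frac{13}{2} \right)}}{3}) = 0.
So G(u) = - \frac{4 \log{\left(2 u^{2} + 6 \right)}}{3}.
Check: d/du[- \frac{4 \log{\left(2 u^{2} + 6 \right)}}{3}] = - \frac{8 u}{3 u^{2} + 9}, which equals G'(u).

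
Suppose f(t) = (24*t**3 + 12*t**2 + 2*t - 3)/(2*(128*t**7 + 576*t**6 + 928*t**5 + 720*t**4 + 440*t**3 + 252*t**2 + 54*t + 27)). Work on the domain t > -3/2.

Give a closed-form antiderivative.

A first test for any F(t): its t-derivative must equal f(t) identically.
Check: d/dt[-t/(2*(2*t + 3)**2*(4*t**2 + 1))] = (24*t**3 + 12*t**2 + 2*t - 3)/(256*t**7 + 1152*t**6 + 1856*t**5 + 1440*t**4 + 880*t**3 + 504*t**2 + 108*t + 54), which equals f(t).

An antiderivative is F(t) = -t/(2*(2*t + 3)**2*(4*t**2 + 1)).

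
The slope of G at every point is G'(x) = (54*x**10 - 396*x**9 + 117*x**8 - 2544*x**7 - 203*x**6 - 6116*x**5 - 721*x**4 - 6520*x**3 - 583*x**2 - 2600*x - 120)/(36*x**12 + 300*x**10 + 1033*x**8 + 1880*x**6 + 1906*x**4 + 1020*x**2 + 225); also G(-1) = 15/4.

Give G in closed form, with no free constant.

A candidate passes only if d/dx[G] lands on the given G'(x) exactly.
A general antiderivative is -2*x/(x**2 + 5/3) + (-x - 1)/(2*x**2 + 3) + (x/2 + 3)/(x**2/2 + 1/2) + C.
The condition gives C = 15/4 - (13/4) = 1/2.
So G(x) = -x/(2*x**2 + 3) - 2*x/(x**2 + 5/3) + x/(x**2 + 1) + 1/2 - 1/(2*x**2 + 3) + 3/(x**2/2 + 1/2).
Check: d/dx[-x/(2*x**2 + 3) - 2*x/(x**2 + 5/3) + x/(x**2 + 1) + 1/2 - 1/(2*x**2 + 3) + 3/(x**2/2 + 1/2)] = (54*x**10 - 396*x**9 + 117*x**8 - 2544*x**7 - 203*x**6 - 6116*x**5 - 721*x**4 - 6520*x**3 - 583*x**2 - 2600*x - 120)/(36*x**12 + 300*x**10 + 1033*x**8 + 1880*x**6 + 1906*x**4 + 1020*x**2 + 225) = G'(x).

G(x) = -x/(2*x**2 + 3) - 2*x/(x**2 + 5/3) + x/(x**2 + 1) + 1/2 - 1/(2*x**2 + 3) + 3/(x**2/2 + 1/2)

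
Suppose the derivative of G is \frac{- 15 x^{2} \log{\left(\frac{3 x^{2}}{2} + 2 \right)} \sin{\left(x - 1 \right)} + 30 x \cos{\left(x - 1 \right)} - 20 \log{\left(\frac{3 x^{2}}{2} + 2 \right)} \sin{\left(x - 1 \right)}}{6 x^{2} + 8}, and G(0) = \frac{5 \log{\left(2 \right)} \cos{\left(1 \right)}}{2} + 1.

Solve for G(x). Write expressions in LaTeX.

G(x) = \frac{5 \log{\left(\frac{3 x^{2}}{2} + 2 \right)} \cos{\left(x - 1 \right)} + 2}{2}

G'(x) has the shape u'v + uv' for u = \frac{5 \cos{\left(x - 1 \right)}}{2} and v = \log{\left(\frac{3 x^{2}}{2} + 2 \right)} — it is the derivative of the product u*v.
A general antiderivative is \frac{5 \log{\left(\frac{3 x^{2}}{2} + 2 \right)} \cos{\left(x - 1 \right)}}{2} + C.
The condition gives C = \frac{5 \log{\left(2 \right)} \cos{\left(1 \right)}}{2} + 1 - (\frac{5 \log{\left(2 \right)} \cos{\left(1 \right)}}{2}) = 1.
So G(x) = \frac{5 \log{\left(\frac{3 x^{2}}{2} + 2 \right)} \cos{\left(x - 1 \right)} + 2}{2}.
Check: d/dx[\frac{5 \log{\left(\frac{3 x^{2}}{2} + 2 \right)} \cos{\left(x - 1 \right)} + 2}{2}] = \frac{- 15 x^{2} \log{\left(\frac{3 x^{2}}{2} + 2 \right)} \sin{\left(x - 1 \right)} + 30 x \cos{\left(x - 1 \right)} - 20 \log{\left(\frac{3 x^{2}}{2} + 2 \right)} \sin{\left(x - 1 \right)}}{6 x^{2} + 8} = G'(x).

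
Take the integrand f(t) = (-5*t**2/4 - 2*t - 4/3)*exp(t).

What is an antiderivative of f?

An antiderivative is F(t) = (-15*t**2 + 6*t - 22)*exp(t)/12.

f has the shape u'v + uv' for u = -5*t**2/4 + t/2 - 11/6 and v = exp(t) — it is the derivative of the product u*v.
Check: d/dt[(-15*t**2 + 6*t - 22)*exp(t)/12] = -5*t**2*exp(t)/4 - 2*t*exp(t) - 4*exp(t)/3, which equals f(t).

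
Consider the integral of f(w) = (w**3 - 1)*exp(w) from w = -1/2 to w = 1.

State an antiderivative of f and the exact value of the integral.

Antiderivative: F(w) = w**3*exp(w) - 3*w**2*exp(w) + 6*w*exp(w) - 7*exp(w); value = -3*exp(1) + 87*exp(-1/2)/8

f has the shape u'v + uv' for u = w**3 - 3*w**2 + 6*w - 7 and v = exp(w) — it is the derivative of the product u*v.
F(w) = w**3*exp(w) - 3*w**2*exp(w) + 6*w*exp(w) - 7*exp(w) is an antiderivative of f.
Check: d/dw[w**3*exp(w) - 3*w**2*exp(w) + 6*w*exp(w) - 7*exp(w)] = w**3*exp(w) - exp(w), which equals f(w).
F(1) = -3*exp(1); F(-1/2) = -87*exp(-1/2)/8.
Integral = F(1) - F(-1/2) = -3*exp(1) + 87*exp(-1/2)/8.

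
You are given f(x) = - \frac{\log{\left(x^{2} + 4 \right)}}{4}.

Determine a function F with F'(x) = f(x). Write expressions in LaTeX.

A first test for any F(x): its x-derivative must equal f(x) identically.
Check: d/dx[- \frac{x \log{\left(x^{2} + 4 \right)}}{4} + \frac{x}{2} - \operatorname{atan}{\left(\frac{x}{2} \right)}] = - \frac{\log{\left(x^{2} + 4 \right)}}{4} = f(x).

An antiderivative is F(x) = - \frac{x \log{\left(x^{2} + 4 \right)}}{4} + \frac{x}{2} - \operatorname{atan}{\left(\frac{x}{2} \right)}.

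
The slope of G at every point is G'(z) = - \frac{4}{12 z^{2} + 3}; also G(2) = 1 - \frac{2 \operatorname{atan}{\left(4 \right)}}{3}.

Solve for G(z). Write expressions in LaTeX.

G(z) = 1 - \frac{2 \operatorname{atan}{\left(2 z \right)}}{3}

Differentiate the proposed G(z) back; it has to land on the given G'(z).
A general antiderivative is - \frac{2 \operatorname{atan}{\left(2 z \right)}}{3} + C.
The condition gives C = 1 - \frac{2 \operatorname{atan}{\left(4 \right)}}{3} - (- \frac{2 \operatorname{atan}{\left(4 \right)}}{3}) = 1.
So G(z) = 1 - \frac{2 \operatorname{atan}{\left(2 z \right)}}{3}.
Check: d/dz[1 - \frac{2 \operatorname{atan}{\left(2 z \right)}}{3}] = - \frac{4}{12 z^{2} + 3} = G'(z).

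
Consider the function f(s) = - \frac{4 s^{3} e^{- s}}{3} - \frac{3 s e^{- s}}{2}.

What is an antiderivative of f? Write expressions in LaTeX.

Recognize the product-rule pattern: f = u'v + uv' with u = \frac{4 s^{3}}{3} + 4 s^{2} + \frac{19 s}{2} + \frac{19}{2}, v = e^{- s}, so integration by parts undoes it.
Check: d/ds[\frac{\left(8 s^{3} + 24 s^{2} + 57 s + 57\right) e^{- s}}{6}] = \frac{\left(- 8 s^{3} - 9 s\right) e^{- s}}{6}, which equals f(s).

An antiderivative is F(s) = \frac{\left(8 s^{3} + 24 s^{2} + 57 s + 57\right) e^{- s}}{6}.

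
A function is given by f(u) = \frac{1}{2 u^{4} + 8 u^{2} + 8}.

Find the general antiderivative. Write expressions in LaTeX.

Check any antiderivative F(u) by computing F'(u) and comparing it with f(u).
Check: d/du[\frac{2 u + \sqrt{2} \left(u^{2} + 2\right) \operatorname{atan}{\left(\frac{\sqrt{2} u}{2} \right)}}{16 \left(u^{2} + 2\right)}] = \frac{1}{2 u^{4} + 8 u^{2} + 8} = f(u).

F(u) = \frac{2 u + \sqrt{2} \left(u^{2} + 2\right) \operatorname{atan}{\left(\frac{\sqrt{2} u}{2} \right)}}{16 \left(u^{2} + 2\right)} + C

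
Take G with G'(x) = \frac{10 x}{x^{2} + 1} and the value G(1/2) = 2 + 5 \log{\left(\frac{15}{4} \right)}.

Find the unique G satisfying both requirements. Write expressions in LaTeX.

G(x) = 5 \log{\left(x^{2} + 1 \right)} + 2 + 5 \log{\left(3 \right)}

The substitution u = 3 x^{2} + 3 works: G'(x) is exactly (dG/du)*(du/dx) for that inner function.
A general antiderivative is 5 \log{\left(3 x^{2} + 3 \right)} + C.
The condition gives C = 2 + 5 \log{\left(\frac{15}{4} \right)} - (5 \log{\left(\frac{15}{4} \right)}) = 2.
So G(x) = 5 \log{\left(x^{2} + 1 \right)} + 2 + 5 \log{\left(3 \right)}.
Check: d/dx[5 \log{\left(x^{2} + 1 \right)} + 2 + 5 \log{\left(3 \right)}] = \frac{10 x}{x^{2} + 1} = G'(x).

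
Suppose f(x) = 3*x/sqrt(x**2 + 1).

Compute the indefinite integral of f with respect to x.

The substitution u = x**2 + 1 works: f is exactly (dF/du)*(du/dx) for that inner function.
Check: d/dx[3*sqrt(x**2 + 1)] = 3*x/sqrt(x**2 + 1) = f(x).

F(x) = 3*sqrt(x**2 + 1) + C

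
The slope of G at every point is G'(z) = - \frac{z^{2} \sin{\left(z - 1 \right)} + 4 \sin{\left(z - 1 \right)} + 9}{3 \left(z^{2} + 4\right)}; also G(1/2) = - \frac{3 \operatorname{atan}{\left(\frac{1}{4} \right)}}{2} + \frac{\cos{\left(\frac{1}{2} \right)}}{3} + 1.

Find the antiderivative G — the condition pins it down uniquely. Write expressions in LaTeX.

G(z) = \frac{2 \cos{\left(z - 1 \right)} - 9 \operatorname{atan}{\left(\frac{z}{2} \right)} + 6}{6}

The proposed G(z) is checked by its d/dz: the result must match the given G'(z).
A general antiderivative is \frac{\cos{\left(z - 1 \right)}}{3} - \frac{3 \operatorname{atan}{\left(\frac{z}{2} \right)}}{2} + C.
The condition gives C = - \frac{3 \operatorname{atan}{\left(\frac{1}{4} \right)}}{2} + \frac{\cos{\left(\frac{1}{2} \right)}}{3} + 1 - (- \frac{3 \operatorname{atan}{\left(\frac{1}{4} \right)}}{2} + \frac{\cos{\left(\frac{1}{2} \right)}}{3}) = 1.
So G(z) = \frac{2 \cos{\left(z - 1 \right)} - 9 \operatorname{atan}{\left(\frac{z}{2} \right)} + 6}{6}.
Check: d/dz[\frac{2 \cos{\left(z - 1 \right)} - 9 \operatorname{atan}{\left(\frac{z}{2} \right)} + 6}{6}] = \frac{- z^{2} \sin{\left(z - 1 \right)} - 4 \sin{\left(z - 1 \right)} - 9}{3 z^{2} + 12}, which equals G'(z).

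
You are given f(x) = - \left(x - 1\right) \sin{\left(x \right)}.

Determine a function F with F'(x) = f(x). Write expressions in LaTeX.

An antiderivative is F(x) = x \cos{\left(x \right)} - \sin{\left(x \right)} - \cos{\left(x \right)}.

Whatever form F(x) takes, F'(x) = f(x) is non-negotiable.
Check: d/dx[x \cos{\left(x \right)} - \sin{\left(x \right)} - \cos{\left(x \right)}] = - x \sin{\left(x \right)} + \sin{\left(x \right)}, which equals f(x).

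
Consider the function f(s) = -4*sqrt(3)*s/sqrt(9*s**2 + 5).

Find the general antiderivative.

The substitution u = 3*s**2 + 5/3 works: f is exactly (dF/du)*(du/ds) for that inner function.
Check: d/ds[-4*sqrt(3*s**2 + 5/3)/3] = -4*sqrt(3)*s/sqrt(9*s**2 + 5) = f(s).

F(s) = -4*sqrt(3*s**2 + 5/3)/3 + C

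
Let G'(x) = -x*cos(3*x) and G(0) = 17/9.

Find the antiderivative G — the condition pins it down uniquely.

For G(x) to be correct, d/dx[G] must agree with the stated G'(x) identically.
A general antiderivative is -x*sin(3*x)/3 - cos(3*x)/9 + C.
The condition gives C = 17/9 - (-1/9) = 2.
So G(x) = -x*sin(3*x)/3 - cos(3*x)/9 + 2.
Check: d/dx[-x*sin(3*x)/3 - cos(3*x)/9 + 2] = -x*cos(3*x) = G'(x).

G(x) = -x*sin(3*x)/3 - cos(3*x)/9 + 2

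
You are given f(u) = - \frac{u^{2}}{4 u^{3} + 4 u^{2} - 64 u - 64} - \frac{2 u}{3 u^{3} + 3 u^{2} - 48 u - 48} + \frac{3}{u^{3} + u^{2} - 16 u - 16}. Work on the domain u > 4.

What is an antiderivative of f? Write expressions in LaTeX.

An antiderivative is F(u) = - \frac{11 \log{\left(u - 4 \right)}}{120} - \frac{41 \log{\left(u + 1 \right)}}{180} + \frac{5 \log{\left(u + 4 \right)}}{72}.

Factor the denominator (12 \left(u - 4\right) \left(u + 1\right) \left(u + 4\right)) and decompose: f = \frac{5}{72 \left(u + 4\right)} - \frac{41}{180 \left(u + 1\right)} - \frac{11}{120 \left(u - 4\right)}; each piece integrates to a log, atan, or power term.
Check: d/du[- \frac{11 \log{\left(u - 4 \right)}}{120} - \frac{41 \log{\left(u + 1 \right)}}{180} + \frac{5 \log{\left(u + 4 \right)}}{72}] = \frac{- 3 u^{2} - 8 u + 36}{12 u^{3} + 12 u^{2} - 192 u - 192}, which equals f(u).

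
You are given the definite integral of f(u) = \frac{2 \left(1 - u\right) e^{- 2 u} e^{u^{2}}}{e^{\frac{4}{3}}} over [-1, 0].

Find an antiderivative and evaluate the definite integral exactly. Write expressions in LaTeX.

Antiderivative: F(u) = - \frac{e^{- 2 u} e^{u^{2}}}{e^{\frac{4}{3}}}; value = - \frac{1}{e^{\frac{4}{3}}} + e^{\frac{5}{3}}

The substitution w = u^{2} - 2 u - \frac{4}{3} works: f is exactly (dF/dw)*(dw/du) for that inner function.
F(u) = - \frac{e^{- 2 u} e^{u^{2}}}{e^{\frac{4}{3}}} is an antiderivative of f.
Check: d/du[- \frac{e^{- 2 u} e^{u^{2}}}{e^{\frac{4}{3}}}] = \frac{\left(- 2 u e^{u^{2}} + 2 e^{u^{2}}\right) e^{- 2 u}}{e^{\frac{4}{3}}}, which equals f(u).
F(0) = - \frac{1}{e^{\frac{4}{3}}}; F(-1) = - e^{\frac{5}{3}}.
Integral = F(0) - F(-1) = - \frac{1}{e^{\frac{4}{3}}} + e^{\frac{5}{3}}.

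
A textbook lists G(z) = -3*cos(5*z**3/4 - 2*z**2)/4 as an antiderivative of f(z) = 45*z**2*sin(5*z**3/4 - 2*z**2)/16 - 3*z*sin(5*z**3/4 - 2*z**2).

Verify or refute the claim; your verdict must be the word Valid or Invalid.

d/dz[G] = 45*z**2*sin(5*z**3/4 - 2*z**2)/16 - 3*z*sin(5*z**3/4 - 2*z**2)
This equals f(z) exactly, so the claim holds.

Valid: G'(z) = f(z).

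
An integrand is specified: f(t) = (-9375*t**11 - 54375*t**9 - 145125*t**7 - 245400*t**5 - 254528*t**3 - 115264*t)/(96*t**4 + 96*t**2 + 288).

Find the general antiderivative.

Check any antiderivative F(t) by computing F'(t) and comparing it with f(t).
Check: d/dt[(-15*(-5*t**2 - 8)**4 - 256*log(2*t**4 + 2*t**2 + 6))/768] = (-9375*t**11 - 54375*t**9 - 145125*t**7 - 245400*t**5 - 254528*t**3 - 115264*t)/(96*t**4 + 96*t**2 + 288) = f(t).

F(t) = (-15*(-5*t**2 - 8)**4 - 256*log(2*t**4 + 2*t**2 + 6))/768 + C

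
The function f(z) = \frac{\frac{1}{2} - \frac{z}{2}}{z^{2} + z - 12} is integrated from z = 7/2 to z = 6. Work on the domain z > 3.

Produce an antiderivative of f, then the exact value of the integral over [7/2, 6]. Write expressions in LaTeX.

Antiderivative: F(z) = - \frac{2 \log{\left(z - 3 \right)} + 5 \log{\left(z + 4 \right)}}{14}; value = - \frac{5 \log{\left(10 \right)}}{14} - \frac{\log{\left(3 \right)}}{7} - \frac{\log{\left(2 \right)}}{7} + \frac{5 \log{\left(\frac{15}{2} \right)}}{14}

The denominator factors as 2 \left(z - 3\right) \left(z + 4\right); partial fractions split f into directly integrable pieces: - \frac{5}{14 \left(z + 4\right)} - \frac{1}{7 \left(z - 3\right)}.
F(z) = - \frac{2 \log{\left(z - 3 \right)} + 5 \log{\left(z + 4 \right)}}{14} is an antiderivative of f.
Check: d/dz[- \frac{2 \log{\left(z - 3 \right)} + 5 \log{\left(z + 4 \right)}}{14}] = \frac{1 - z}{2 z^{2} + 2 z - 24}, which equals f(z).
F(6) = - \frac{5 \log{\left(10 \right)}}{14} - \frac{\log{\left(3 \right)}}{7}; F(7/2) = - \frac{5 \log{\left(\frac{15}{2} \right)}}{14} + \frac{\log{\left(2 \right)}}{7}.
Integral = F(6) - F(7/2) = - \frac{5 \log{\left(10 \right)}}{14} - \frac{\log{\left(3 \right)}}{7} - \frac{\log{\left(2 \right)}}{7} + \frac{5 \log{\left(\frac{15}{2} \right)}}{14}.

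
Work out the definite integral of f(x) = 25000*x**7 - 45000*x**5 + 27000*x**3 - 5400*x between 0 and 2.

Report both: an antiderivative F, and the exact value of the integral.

Antiderivative: F(x) = 3125*x**8 - 7500*x**6 + 6750*x**4 - 2700*x**2; value = 417200

f matches the chain-rule pattern g'(h)*h' with inner function h(x) = 5*x**2 - 3; substituting u = h(x) collapses the integral.
F(x) = 3125*x**8 - 7500*x**6 + 6750*x**4 - 2700*x**2 is an antiderivative of f.
Check: d/dx[3125*x**8 - 7500*x**6 + 6750*x**4 - 2700*x**2] = 25000*x**7 - 45000*x**5 + 27000*x**3 - 5400*x = f(x).
F(2) = 417200; F(0) = 0.
Integral = F(2) - F(0) = 417200.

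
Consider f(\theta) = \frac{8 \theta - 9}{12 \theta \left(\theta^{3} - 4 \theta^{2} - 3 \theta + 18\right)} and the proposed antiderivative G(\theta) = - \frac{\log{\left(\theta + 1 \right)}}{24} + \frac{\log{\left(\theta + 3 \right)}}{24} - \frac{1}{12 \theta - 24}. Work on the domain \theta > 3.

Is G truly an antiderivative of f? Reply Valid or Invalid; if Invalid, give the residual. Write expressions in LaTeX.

Invalid: d/d\theta[G] - f = \frac{- 12 \theta^{4} + 26 \theta^{3} + 17 \theta^{2} - 39 \theta + 54}{6 \theta^{8} - 24 \theta^{7} - 72 \theta^{6} + 348 \theta^{5} + 138 \theta^{4} - 1332 \theta^{3} + 216 \theta^{2} + 1296 \theta}, which is not 0.

d/d\theta[G] = \frac{8 \theta - 1}{12 \theta^{4} - 108 \theta^{2} + 48 \theta + 144}
d/d\theta[G] - f(\theta) = \frac{- 12 \theta^{4} + 26 \theta^{3} + 17 \theta^{2} - 39 \theta + 54}{6 \theta^{8} - 24 \theta^{7} - 72 \theta^{6} + 348 \theta^{5} + 138 \theta^{4} - 1332 \theta^{3} + 216 \theta^{2} + 1296 \theta} != 0.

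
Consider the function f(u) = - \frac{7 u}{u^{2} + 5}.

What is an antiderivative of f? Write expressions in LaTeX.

The substitution w = u^{2} + 5 works: f is exactly (dF/dw)*(dw/du) for that inner function.
Check: d/du[- \frac{7 \log{\left(u^{2} + 5 \right)}}{2}] = - \frac{7 u}{u^{2} + 5} = f(u).

An antiderivative is F(u) = - \frac{7 \log{\left(u^{2} + 5 \right)}}{2}.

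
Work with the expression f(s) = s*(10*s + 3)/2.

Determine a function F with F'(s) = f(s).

Since d/ds undoes antidifferentiation here, F'(s) = f(s) is required of F(s).
Check: d/ds[5*s**3/3 + 3*s**2/4] = 5*s**2 + 3*s/2, which equals f(s).

An antiderivative is F(s) = 5*s**3/3 + 3*s**2/4.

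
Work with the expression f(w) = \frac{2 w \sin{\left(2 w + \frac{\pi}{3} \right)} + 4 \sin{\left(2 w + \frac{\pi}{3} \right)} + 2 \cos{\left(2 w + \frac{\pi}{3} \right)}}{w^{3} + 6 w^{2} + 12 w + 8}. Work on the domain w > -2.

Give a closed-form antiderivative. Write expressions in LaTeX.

f has the shape u'v + uv' for u = - \frac{1}{\left(w + 2\right)^{2}} and v = \cos{\left(2 w + \frac{\pi}{3} \right)} — it is the derivative of the product u*v.
Check: d/dw[- \frac{\cos{\left(2 w + \frac{\pi}{3} \right)}}{w^{2} + 4 w + 4}] = \frac{2 w \sin{\left(2 w + \frac{\pi}{3} \right)} + 4 \sin{\left(2 w + \frac{\pi}{3} \right)} + 2 \cos{\left(2 w + \frac{\pi}{3} \right)}}{w^{3} + 6 w^{2} + 12 w + 8} = f(w).

An antiderivative is F(w) = - \frac{\cos{\left(2 w + \frac{\pi}{3} \right)}}{w^{2} + 4 w + 4}.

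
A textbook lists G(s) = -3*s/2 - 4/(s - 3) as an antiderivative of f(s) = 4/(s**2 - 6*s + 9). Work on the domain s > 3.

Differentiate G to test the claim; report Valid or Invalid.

d/ds[G] = (-3*s**2 + 18*s - 19)/(2*s**2 - 12*s + 18)
d/ds[G] - f(s) = -3/2 != 0.

Invalid: d/ds[G] - f = -3/2, which is not 0.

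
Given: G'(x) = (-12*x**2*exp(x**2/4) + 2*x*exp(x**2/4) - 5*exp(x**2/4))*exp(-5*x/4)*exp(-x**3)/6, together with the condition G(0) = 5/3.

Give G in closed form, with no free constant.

G(x) = 1 + 2*exp(-5*x/4)*exp(x**2/4)*exp(-x**3)/3

G'(x) matches the chain-rule pattern g'(h)*h' with inner function h(x) = -x**3 + x**2/4 - 5*x/4; substituting u = h(x) collapses the integral.
A general antiderivative is 2*exp(-x**3 + x**2/4 - 5*x/4)/3 + C.
The condition gives C = 5/3 - (2/3) = 1.
So G(x) = 1 + 2*exp(-5*x/4)*exp(x**2/4)*exp(-x**3)/3.
Check: d/dx[1 + 2*exp(-5*x/4)*exp(x**2/4)*exp(-x**3)/3] = (-12*x**2*exp(x**2/4) + 2*x*exp(x**2/4) - 5*exp(x**2/4))*exp(-5*x/4)*exp(-x**3)/6 = G'(x).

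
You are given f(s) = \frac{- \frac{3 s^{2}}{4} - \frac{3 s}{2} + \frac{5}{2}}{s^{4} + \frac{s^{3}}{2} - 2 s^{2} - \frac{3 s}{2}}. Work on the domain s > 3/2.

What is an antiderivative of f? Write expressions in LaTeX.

The denominator factors as 2 s \left(s + 1\right)^{2} \left(2 s - 3\right); partial fractions split f into directly integrable pieces: - \frac{23}{75 \left(2 s - 3\right)} + \frac{91}{50 \left(s + 1\right)} + \frac{13}{10 \left(s + 1\right)^{2}} - \frac{5}{3 s}.
Check: d/ds[\frac{- 250 s \log{\left(s \right)} - 23 s \log{\left(s - \frac{3}{2} \right)} + 273 s \log{\left(s + 1 \right)} - 250 \log{\left(s \right)} - 23 \log{\left(s - \frac{3}{2} \right)} + 273 \log{\left(s + 1 \right)} - 195}{150 s + 150}] = \frac{- 3 s^{2} - 6 s + 10}{4 s^{4} + 2 s^{3} - 8 s^{2} - 6 s}, which equals f(s).

An antiderivative is F(s) = \frac{- 250 s \log{\left(s \right)} - 23 s \log{\left(s - \frac{3}{2} \right)} + 273 s \log{\left(s + 1 \right)} - 250 \log{\left(s \right)} - 23 \log{\left(s - \frac{3}{2} \right)} + 273 \log{\left(s + 1 \right)} - 195}{150 s + 150}.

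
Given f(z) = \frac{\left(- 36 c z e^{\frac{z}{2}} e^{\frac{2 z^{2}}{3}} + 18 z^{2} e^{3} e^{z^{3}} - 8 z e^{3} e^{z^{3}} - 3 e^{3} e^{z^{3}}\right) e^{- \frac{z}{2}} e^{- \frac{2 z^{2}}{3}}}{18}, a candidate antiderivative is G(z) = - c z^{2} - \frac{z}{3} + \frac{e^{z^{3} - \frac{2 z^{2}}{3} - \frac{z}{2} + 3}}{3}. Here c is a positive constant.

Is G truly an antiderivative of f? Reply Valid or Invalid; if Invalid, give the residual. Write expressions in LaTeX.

Invalid: d/dz[G] - f = - \frac{1}{3}, which is not 0.

d/dz[G] = - 2 c z + z^{2} e^{3} e^{- \frac{z}{2}} e^{- \frac{2 z^{2}}{3}} e^{z^{3}} - \frac{4 z e^{3} e^{- \frac{z}{2}} e^{- \frac{2 z^{2}}{3}} e^{z^{3}}}{9} - \frac{1}{3} - \frac{e^{3} e^{- \frac{z}{2}} e^{- \frac{2 z^{2}}{3}} e^{z^{3}}}{6}
d/dz[G] - f(z) = - \frac{1}{3} != 0.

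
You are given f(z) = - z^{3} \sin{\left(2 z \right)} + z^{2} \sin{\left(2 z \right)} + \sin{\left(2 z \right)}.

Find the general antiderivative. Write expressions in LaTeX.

Integrate term by term and add the pieces.
Check: d/dz[\frac{z^{3} \cos{\left(2 z \right)}}{2} - \frac{3 z^{2} \sin{\left(2 z \right)}}{4} - \frac{z^{2} \cos{\left(2 z \right)}}{2} + \frac{z \sin{\left(2 z \right)}}{2} - \frac{3 z \cos{\left(2 z \right)}}{4} + \frac{3 \sin{\left(2 z \right)}}{8} - \frac{\cos{\left(2 z \right)}}{4}] = - z^{3} \sin{\left(2 z \right)} + z^{2} \sin{\left(2 z \right)} + \sin{\left(2 z \right)} = f(z).

F(z) = \frac{z^{3} \cos{\left(2 z \right)}}{2} - \frac{3 z^{2} \sin{\left(2 z \right)}}{4} - \frac{z^{2} \cos{\left(2 z \right)}}{2} + \frac{z \sin{\left(2 z \right)}}{2} - \frac{3 z \cos{\left(2 z \right)}}{4} + \frac{3 \sin{\left(2 z \right)}}{8} - \frac{\cos{\left(2 z \right)}}{4} + C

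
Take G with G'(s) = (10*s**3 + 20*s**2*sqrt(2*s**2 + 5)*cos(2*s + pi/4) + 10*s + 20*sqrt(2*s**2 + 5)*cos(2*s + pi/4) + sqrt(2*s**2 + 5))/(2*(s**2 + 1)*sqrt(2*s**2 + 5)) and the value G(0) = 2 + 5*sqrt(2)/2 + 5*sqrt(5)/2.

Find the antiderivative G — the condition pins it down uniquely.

G(s) = 5*sqrt(2*s**2 + 5)/2 + 5*sin(2*s + pi/4) + atan(s)/2 + 2

A first test for any G(s): its s-derivative must equal the given G'(s).
A general antiderivative is 5*sqrt(2*s**2 + 5)/2 + 5*sin(2*s + pi/4) + atan(s)/2 + C.
The condition gives C = 2 + 5*sqrt(2)/2 + 5*sqrt(5)/2 - (5*sqrt(2)/2 + 5*sqrt(5)/2) = 2.
So G(s) = 5*sqrt(2*s**2 + 5)/2 + 5*sin(2*s + pi/4) + atan(s)/2 + 2.
Check: d/ds[5*sqrt(2*s**2 + 5)/2 + 5*sin(2*s + pi/4) + atan(s)/2 + 2] = (10*s**3 + 20*s**2*sqrt(2*s**2 + 5)*cos(2*s + pi/4) + 10*s + 20*sqrt(2*s**2 + 5)*cos(2*s + pi/4) + sqrt(2*s**2 + 5))/(2*s**2*sqrt(2*s**2 + 5) + 2*sqrt(2*s**2 + 5)), which equals G'(s).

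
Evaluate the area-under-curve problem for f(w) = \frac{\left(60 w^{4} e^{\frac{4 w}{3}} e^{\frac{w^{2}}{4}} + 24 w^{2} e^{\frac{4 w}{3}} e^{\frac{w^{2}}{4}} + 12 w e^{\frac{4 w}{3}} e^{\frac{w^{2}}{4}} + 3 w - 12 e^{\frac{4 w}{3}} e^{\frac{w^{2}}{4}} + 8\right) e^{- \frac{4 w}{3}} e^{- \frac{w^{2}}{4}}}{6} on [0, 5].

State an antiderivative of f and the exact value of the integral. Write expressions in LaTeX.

For F(w) to be correct the identity F'(w) - f(w) = 0 must hold.
F(w) = 2 w^{5} + \frac{4 w^{3}}{3} + w^{2} - 2 w - e^{- \frac{4 w}{3}} e^{- \frac{w^{2}}{4}} is an antiderivative of f.
Check: d/dw[2 w^{5} + \frac{4 w^{3}}{3} + w^{2} - 2 w - e^{- \frac{4 w}{3}} e^{- \frac{w^{2}}{4}}] = \frac{\left(60 w^{4} e^{\frac{4 w}{3}} e^{\frac{w^{2}}{4}} + 24 w^{2} e^{\frac{4 w}{3}} e^{\frac{w^{2}}{4}} + 12 w e^{\frac{4 w}{3}} e^{\frac{w^{2}}{4}} + 3 w - 12 e^{\frac{4 w}{3}} e^{\frac{w^{2}}{4}} + 8\right) e^{- \frac{4 w}{3}} e^{- \frac{w^{2}}{4}}}{6} = f(w).
F(5) = \frac{19295}{3} - e^{- \frac{155}{12}}; F(0) = -1.
Integral = F(5) - F(0) = \frac{19298}{3} - e^{- \frac{155}{12}}.

Antiderivative: F(w) = 2 w^{5} + \frac{4 w^{3}}{3} + w^{2} - 2 w - e^{- \frac{4 w}{3}} e^{- \frac{w^{2}}{4}}; value = \frac{19298}{3} - e^{- \frac{155}{12}}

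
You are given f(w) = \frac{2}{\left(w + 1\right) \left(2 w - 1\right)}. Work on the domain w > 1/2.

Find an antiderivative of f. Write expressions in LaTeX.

An antiderivative is F(w) = - \frac{2 \left(- \log{\left(w - \frac{1}{2} \right)} + \log{\left(w + 1 \right)}\right)}{3}.

The denominator factors as \left(w + 1\right) \left(2 w - 1\right); partial fractions split f into directly integrable pieces: \frac{4}{3 \left(2 w - 1\right)} - \frac{2}{3 \left(w + 1\right)}.
Check: d/dw[- \frac{2 \left(- \log{\left(w - \frac{1}{2} \right)} + \log{\left(w + 1 \right)}\right)}{3}] = \frac{2}{2 w^{2} + w - 1}, which equals f(w).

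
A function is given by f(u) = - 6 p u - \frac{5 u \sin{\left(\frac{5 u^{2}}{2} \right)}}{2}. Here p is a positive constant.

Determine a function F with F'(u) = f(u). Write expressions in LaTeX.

Integrate term by term and add the pieces.
Check: d/du[- \frac{6 p u^{2} - \cos{\left(\frac{5 u^{2}}{2} \right)}}{2}] = - 6 p u - \frac{5 u \sin{\left(\frac{5 u^{2}}{2} \right)}}{2} = f(u).

An antiderivative is F(u) = - \frac{6 p u^{2} - \cos{\left(\frac{5 u^{2}}{2} \right)}}{2}.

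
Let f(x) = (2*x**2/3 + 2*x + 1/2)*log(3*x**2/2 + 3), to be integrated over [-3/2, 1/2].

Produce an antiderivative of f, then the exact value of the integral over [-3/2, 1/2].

Antiderivative: F(x) = (12*x**3*log(3*x**2/2 + 3) - 8*x**3 + 54*x**2*log(3*x**2/2 + 3) - 54*x**2 + 27*x*log(3*x**2/2 + 3) - 6*x + 108*log(x**2 + 2) + 6*sqrt(2)*atan(sqrt(2)*x/2))/54; value = -2*log(17/4) - 3*log(51/8)/4 + sqrt(2)*atan(sqrt(2)/4)/9 + sqrt(2)*atan(3*sqrt(2)/4)/9 + 19*log(27/8)/36 + 34/27 + 2*log(9/4)

Check any antiderivative F(x) by computing F'(x) and comparing it with f(x).
F(x) = (12*x**3*log(3*x**2/2 + 3) - 8*x**3 + 54*x**2*log(3*x**2/2 + 3) - 54*x**2 + 27*x*log(3*x**2/2 + 3) - 6*x + 108*log(x**2 + 2) + 6*sqrt(2)*atan(sqrt(2)*x/2))/54 is an antiderivative of f.
Check: d/dx[(12*x**3*log(3*x**2/2 + 3) - 8*x**3 + 54*x**2*log(3*x**2/2 + 3) - 54*x**2 + 27*x*log(3*x**2/2 + 3) - 6*x + 108*log(x**2 + 2) + 6*sqrt(2)*atan(sqrt(2)*x/2))/54] = 2*x**2*log(x**2/2 + 1)/3 + 2*x**2*log(3)/3 + 2*x*log(x**2/2 + 1) + 2*x*log(3) + log(x**2/2 + 1)/2 + log(3)/2, which equals f(x).
F(1/2) = -35/108 + sqrt(2)*atan(sqrt(2)/4)/9 + 19*log(27/8)/36 + 2*log(9/4); F(-3/2) = -19/12 - sqrt(2)*atan(3*sqrt(2)/4)/9 + 3*log(51/8)/4 + 2*log(17/4).
Integral = F(1/2) - F(-3/2) = -2*log(17/4) - 3*log(51/8)/4 + sqrt(2)*atan(sqrt(2)/4)/9 + sqrt(2)*atan(3*sqrt(2)/4)/9 + 19*log(27/8)/36 + 34/27 + 2*log(9/4).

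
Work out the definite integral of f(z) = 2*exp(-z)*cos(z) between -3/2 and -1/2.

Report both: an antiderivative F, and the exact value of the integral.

Antiderivative: F(z) = exp(-z)*sin(z) - exp(-z)*cos(z); value = -exp(1/2)*cos(1/2) - exp(1/2)*sin(1/2) + exp(3/2)*cos(3/2) + exp(3/2)*sin(3/2)

Any candidate F(z) must reproduce f(z) exactly when differentiated.
F(z) = exp(-z)*sin(z) - exp(-z)*cos(z) is an antiderivative of f.
Check: d/dz[exp(-z)*sin(z) - exp(-z)*cos(z)] = 2*exp(-z)*cos(z) = f(z).
F(-1/2) = -exp(1/2)*cos(1/2) - exp(1/2)*sin(1/2); F(-3/2) = -exp(3/2)*sin(3/2) - exp(3/2)*cos(3/2).
Integral = F(-1/2) - F(-3/2) = -exp(1/2)*cos(1/2) - exp(1/2)*sin(1/2) + exp(3/2)*cos(3/2) + exp(3/2)*sin(3/2).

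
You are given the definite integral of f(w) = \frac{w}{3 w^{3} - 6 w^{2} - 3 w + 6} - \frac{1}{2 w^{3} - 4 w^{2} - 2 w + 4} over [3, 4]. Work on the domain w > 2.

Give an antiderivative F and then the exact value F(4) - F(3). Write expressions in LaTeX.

Antiderivative: F(w) = - \frac{- 2 \log{\left(w - 2 \right)} - 3 \log{\left(w - 1 \right)} + 5 \log{\left(w + 1 \right)}}{36}; value = - \frac{5 \log{\left(5 \right)}}{36} - \frac{\log{\left(2 \right)}}{36} + \frac{\log{\left(3 \right)}}{12} + \frac{5 \log{\left(4 \right)}}{36}

Factor the denominator (6 \left(w - 2\right) \left(w - 1\right) \left(w + 1\right)) and decompose: f = - \frac{5}{36 \left(w + 1\right)} + \frac{1}{12 \left(w - 1\right)} + \frac{1}{18 \left(w - 2\right)}; each piece integrates to a log, atan, or power term.
F(w) = - \frac{- 2 \log{\left(w - 2 \right)} - 3 \log{\left(w - 1 \right)} + 5 \log{\left(w + 1 \right)}}{36} is an antiderivative of f.
Check: d/dw[- \frac{- 2 \log{\left(w - 2 \right)} - 3 \log{\left(w - 1 \right)} + 5 \log{\left(w + 1 \right)}}{36}] = \frac{2 w - 3}{6 w^{3} - 12 w^{2} - 6 w + 12}, which equals f(w).
F(4) = - \frac{5 \log{\left(5 \right)}}{36} + \frac{\log{\left(2 \right)}}{18} + \frac{\log{\left(3 \right)}}{12}; F(3) = - \frac{5 \log{\left(4 \right)}}{36} + \frac{\log{\left(2 \right)}}{12}.
Integral = F(4) - F(3) = - \frac{5 \log{\left(5 \right)}}{36} - \frac{\log{\left(2 \right)}}{36} + \frac{\log{\left(3 \right)}}{12} + \frac{5 \log{\left(4 \right)}}{36}.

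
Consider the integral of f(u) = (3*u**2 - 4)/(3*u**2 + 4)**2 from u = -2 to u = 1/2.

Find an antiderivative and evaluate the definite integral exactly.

Recognize the product-rule pattern: f = v'r + vr' with v = -u/2, r = 1/(3*u**2/2 + 2), so integration by parts undoes it.
F(u) = -u/(2*(3*u**2/2 + 2)) is an antiderivative of f.
Check: d/du[-u/(2*(3*u**2/2 + 2))] = (3*u**2 - 4)/(9*u**4 + 24*u**2 + 16), which equals f(u).
F(1/2) = -2/19; F(-2) = 1/8.
Integral = F(1/2) - F(-2) = -35/152.

Antiderivative: F(u) = -u/(2*(3*u**2/2 + 2)); value = -35/152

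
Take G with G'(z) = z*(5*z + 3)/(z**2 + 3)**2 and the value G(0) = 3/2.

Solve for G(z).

G(z) = (5*sqrt(3)*z**2*atan(sqrt(3)*z/3) + 12*z**2 - 15*z + 15*sqrt(3)*atan(sqrt(3)*z/3) + 27)/(6*z**2 + 18)

A first test for any G(z): its z-derivative must equal the given G'(z).
A general antiderivative is (-5*z - 3)/(2*z**2 + 6) + 5*sqrt(3)*atan(sqrt(3)*z/3)/6 + C.
The condition gives C = 3/2 - (-1/2) = 2.
So G(z) = (5*sqrt(3)*z**2*atan(sqrt(3)*z/3) + 12*z**2 - 15*z + 15*sqrt(3)*atan(sqrt(3)*z/3) + 27)/(6*z**2 + 18).
Check: d/dz[(5*sqrt(3)*z**2*atan(sqrt(3)*z/3) + 12*z**2 - 15*z + 15*sqrt(3)*atan(sqrt(3)*z/3) + 27)/(6*z**2 + 18)] = (5*z**2 + 3*z)/(z**4 + 6*z**2 + 9), which equals G'(z).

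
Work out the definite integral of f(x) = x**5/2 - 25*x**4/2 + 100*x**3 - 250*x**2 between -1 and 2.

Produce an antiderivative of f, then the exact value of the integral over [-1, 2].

Antiderivative: F(x) = 2*(x**2/2 - 5*x)**3/3; value = -1809/4

f matches the chain-rule pattern g'(h)*h' with inner function h(x) = x**2/2 - 5*x; substituting u = h(x) collapses the integral.
F(x) = 2*(x**2/2 - 5*x)**3/3 is an antiderivative of f.
Check: d/dx[2*(x**2/2 - 5*x)**3/3] = x**5/2 - 25*x**4/2 + 100*x**3 - 250*x**2 = f(x).
F(2) = -1024/3; F(-1) = 1331/12.
Integral = F(2) - F(-1) = -1809/4.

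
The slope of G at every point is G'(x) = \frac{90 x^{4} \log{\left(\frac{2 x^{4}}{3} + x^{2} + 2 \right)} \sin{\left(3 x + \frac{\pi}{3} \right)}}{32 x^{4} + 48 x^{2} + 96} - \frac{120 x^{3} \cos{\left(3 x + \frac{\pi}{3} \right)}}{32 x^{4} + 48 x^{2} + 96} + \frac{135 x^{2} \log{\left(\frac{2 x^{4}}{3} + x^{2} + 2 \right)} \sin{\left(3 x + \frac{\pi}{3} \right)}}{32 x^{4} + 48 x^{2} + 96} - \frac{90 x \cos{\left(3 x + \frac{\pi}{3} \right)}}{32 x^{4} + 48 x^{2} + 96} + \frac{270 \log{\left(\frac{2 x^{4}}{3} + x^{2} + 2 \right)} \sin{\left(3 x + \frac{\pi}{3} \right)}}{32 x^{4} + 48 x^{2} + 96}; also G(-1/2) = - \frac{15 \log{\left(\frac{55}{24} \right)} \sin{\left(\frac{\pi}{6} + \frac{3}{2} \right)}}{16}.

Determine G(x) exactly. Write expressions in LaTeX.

Recognize the product-rule pattern: G'(x) = u'v + uv' with u = - \frac{15 \cos{\left(3 x + \frac{\pi}{3} \right)}}{16}, v = \log{\left(\frac{2 x^{4}}{3} + x^{2} + 2 \right)}, so integration by parts undoes it.
A general antiderivative is - \frac{15 \log{\left(\frac{2 x^{4}}{3} + x^{2} + 2 \right)} \cos{\left(3 x + \frac{\pi}{3} \right)}}{16} + C.
The condition gives C = - \frac{15 \log{\left(\frac{55}{24} \right)} \sin{\left(\frac{\pi}{6} + \frac{3}{2} \right)}}{16} - (- \frac{15 \log{\left(\frac{55}{24} \right)} \sin{\left(\frac{\pi}{6} + \frac{3}{2} \right)}}{16}) = 0.
So G(x) = - \frac{15 \log{\left(\frac{2 x^{4}}{3} + x^{2} + 2 \right)} \cos{\left(3 x + \frac{\pi}{3} \right)}}{16}.
Check: d/dx[- \frac{15 \log{\left(\frac{2 x^{4}}{3} + x^{2} + 2 \right)} \cos{\left(3 x + \frac{\pi}{3} \right)}}{16}] = \frac{90 x^{4} \log{\left(\frac{2 x^{4}}{3} + x^{2} + 2 \right)} \sin{\left(3 x + \frac{\pi}{3} \right)} - 120 x^{3} \cos{\left(3 x + \frac{\pi}{3} \right)} + 135 x^{2} \log{\left(\frac{2 x^{4}}{3} + x^{2} + 2 \right)} \sin{\left(3 x + \frac{\pi}{3} \right)} - 90 x \cos{\left(3 x + \frac{\pi}{3} \right)} + 270 \log{\left(\frac{2 x^{4}}{3} + x^{2} + 2 \right)} \sin{\left(3 x + \frac{\pi}{3} \right)}}{32 x^{4} + 48 x^{2} + 96}, which equals G'(x).

G(x) = - \frac{15 \log{\left(\frac{2 x^{4}}{3} + x^{2} + 2 \right)} \cos{\left(3 x + \frac{\pi}{3} \right)}}{16}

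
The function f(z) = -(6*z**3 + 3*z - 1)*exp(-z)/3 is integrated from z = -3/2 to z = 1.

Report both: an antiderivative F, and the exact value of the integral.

f has the shape u'v + uv' for u = 2*z**3 + 6*z**2 + 13*z + 38/3 and v = exp(-z) — it is the derivative of the product u*v.
F(z) = (6*z**3 + 18*z**2 + 39*z + 38)*exp(-z)/3 is an antiderivative of f.
Check: d/dz[(6*z**3 + 18*z**2 + 39*z + 38)*exp(-z)/3] = (-6*z**3 - 3*z + 1)*exp(-z)/3, which equals f(z).
F(1) = 101*exp(-1)/3; F(-3/2) = -exp(3/2)/12.
Integral = F(1) - F(-3/2) = exp(3/2)/12 + 101*exp(-1)/3.

Antiderivative: F(z) = (6*z**3 + 18*z**2 + 39*z + 38)*exp(-z)/3; value = exp(3/2)/12 + 101*exp(-1)/3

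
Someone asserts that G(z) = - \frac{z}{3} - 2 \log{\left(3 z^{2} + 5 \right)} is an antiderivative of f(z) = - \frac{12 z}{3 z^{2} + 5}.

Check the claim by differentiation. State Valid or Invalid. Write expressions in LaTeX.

Invalid: d/dz[G] - f = - \frac{1}{3}, which is not 0.

d/dz[G] = \frac{- 3 z^{2} - 36 z - 5}{9 z^{2} + 15}
d/dz[G] - f(z) = - \frac{1}{3} != 0.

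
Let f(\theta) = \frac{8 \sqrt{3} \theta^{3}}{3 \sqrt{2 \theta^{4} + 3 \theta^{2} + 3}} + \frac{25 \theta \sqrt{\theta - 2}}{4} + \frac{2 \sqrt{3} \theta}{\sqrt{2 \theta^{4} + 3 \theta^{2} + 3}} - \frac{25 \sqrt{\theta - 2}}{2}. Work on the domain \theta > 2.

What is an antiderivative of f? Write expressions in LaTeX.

An antiderivative is F(\theta) = \frac{15 \theta^{2} \sqrt{\theta - 2} - 60 \theta \sqrt{\theta - 2} + 60 \sqrt{\theta - 2} + 4 \sqrt{3} \sqrt{2 \theta^{4} + 3 \theta^{2} + 3}}{6}.

The integrand splits into summands that can be handled one at a time.
Check: d/d\theta[\frac{15 \theta^{2} \sqrt{\theta - 2} - 60 \theta \sqrt{\theta - 2} + 60 \sqrt{\theta - 2} + 4 \sqrt{3} \sqrt{2 \theta^{4} + 3 \theta^{2} + 3}}{6}] = \frac{32 \sqrt{3} \theta^{3} \sqrt{\theta - 2} + 75 \theta^{2} \sqrt{2 \theta^{4} + 3 \theta^{2} + 3} + 24 \sqrt{3} \theta \sqrt{\theta - 2} - 300 \theta \sqrt{2 \theta^{4} + 3 \theta^{2} + 3} + 300 \sqrt{2 \theta^{4} + 3 \theta^{2} + 3}}{12 \sqrt{\theta - 2} \sqrt{2 \theta^{4} + 3 \theta^{2} + 3}}, which equals f(\theta).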